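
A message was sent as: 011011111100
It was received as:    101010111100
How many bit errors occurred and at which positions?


XOR: 110001000000

3 error(s) at position(s): 0, 1, 5


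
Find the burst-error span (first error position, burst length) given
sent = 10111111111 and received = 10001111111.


XOR: 00110000000

Burst at position 2, length 2


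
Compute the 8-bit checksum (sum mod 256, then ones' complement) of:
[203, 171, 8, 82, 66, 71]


Sum = 601 mod 256 = 89
Complement = 166

166


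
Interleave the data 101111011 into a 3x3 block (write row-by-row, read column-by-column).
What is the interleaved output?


Matrix:
  101
  111
  011
Read columns: 110011111

110011111


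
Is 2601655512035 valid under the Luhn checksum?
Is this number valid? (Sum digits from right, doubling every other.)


Luhn sum = 36
36 mod 10 = 6

Invalid (Luhn sum mod 10 = 6)


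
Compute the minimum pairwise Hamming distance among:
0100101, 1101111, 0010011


Comparing all pairs, minimum distance: 3
Can detect 2 errors, correct 1 errors

3


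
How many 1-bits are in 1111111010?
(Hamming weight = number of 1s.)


Counting 1s in 1111111010

8


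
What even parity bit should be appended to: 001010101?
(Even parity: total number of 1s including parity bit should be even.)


Number of 1s in data: 4
Parity bit: 0

0


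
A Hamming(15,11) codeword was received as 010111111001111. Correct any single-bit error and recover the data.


Syndrome = 3: error at position 3

Data: 11111001111 (corrected bit 3)


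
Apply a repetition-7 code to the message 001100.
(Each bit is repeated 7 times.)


Each bit -> 7 copies

000000000000001111111111111100000000000000


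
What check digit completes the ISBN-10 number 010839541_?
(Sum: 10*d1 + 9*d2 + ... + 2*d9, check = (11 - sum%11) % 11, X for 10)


Weighted sum: 162
162 mod 11 = 8

Check digit: 3


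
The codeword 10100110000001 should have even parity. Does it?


Number of 1s: 5

No, parity error (5 ones)


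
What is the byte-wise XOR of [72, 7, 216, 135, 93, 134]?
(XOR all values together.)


XOR chain: 72 ^ 7 ^ 216 ^ 135 ^ 93 ^ 134 = 203

203


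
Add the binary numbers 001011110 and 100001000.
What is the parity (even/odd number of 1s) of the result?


001011110 = 94
100001000 = 264
Sum = 358 = 101100110
1s count = 5

odd parity (5 ones in 101100110)


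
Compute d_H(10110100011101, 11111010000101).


XOR: 01001110011000
Count of 1s: 6

6


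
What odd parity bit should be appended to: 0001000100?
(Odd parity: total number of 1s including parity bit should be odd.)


Number of 1s in data: 2
Parity bit: 1

1


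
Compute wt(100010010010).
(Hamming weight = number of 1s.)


Counting 1s in 100010010010

4


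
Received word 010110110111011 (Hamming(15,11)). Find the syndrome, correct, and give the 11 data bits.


Syndrome = 0: no error detected

Data: 01010111011 (no errors)


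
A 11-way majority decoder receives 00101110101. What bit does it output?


Ones: 6 out of 11
Threshold: 6

1 (6/11 voted 1)


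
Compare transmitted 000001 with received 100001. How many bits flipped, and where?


XOR: 100000

1 error(s) at position(s): 0


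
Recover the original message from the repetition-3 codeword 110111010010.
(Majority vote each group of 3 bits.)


Groups: 110, 111, 010, 010
Majority votes: 1100

1100


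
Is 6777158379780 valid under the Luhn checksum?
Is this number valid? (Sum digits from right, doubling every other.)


Luhn sum = 69
69 mod 10 = 9

Invalid (Luhn sum mod 10 = 9)


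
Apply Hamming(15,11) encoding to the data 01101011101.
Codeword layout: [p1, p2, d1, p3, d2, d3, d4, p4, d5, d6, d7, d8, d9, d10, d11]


Parity bits: p1=1, p2=1, p3=1, p4=1

110111011011101


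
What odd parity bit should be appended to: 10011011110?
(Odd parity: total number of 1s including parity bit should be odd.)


Number of 1s in data: 7
Parity bit: 0

0


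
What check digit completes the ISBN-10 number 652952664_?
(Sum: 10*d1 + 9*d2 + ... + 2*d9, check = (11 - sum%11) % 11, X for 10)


Weighted sum: 274
274 mod 11 = 10

Check digit: 1


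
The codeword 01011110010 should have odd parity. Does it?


Number of 1s: 6

No, parity error (6 ones)


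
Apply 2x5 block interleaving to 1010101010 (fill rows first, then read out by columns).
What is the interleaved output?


Matrix:
  10101
  01010
Read columns: 1001100110

1001100110


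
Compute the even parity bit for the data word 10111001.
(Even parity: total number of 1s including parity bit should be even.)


Number of 1s in data: 5
Parity bit: 1

1


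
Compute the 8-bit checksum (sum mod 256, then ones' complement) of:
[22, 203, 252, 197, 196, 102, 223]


Sum = 1195 mod 256 = 171
Complement = 84

84


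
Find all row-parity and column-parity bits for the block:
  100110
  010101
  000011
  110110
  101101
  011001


Row parities: 110001
Column parities: 110010

Row P: 110001, Col P: 110010, Corner: 1


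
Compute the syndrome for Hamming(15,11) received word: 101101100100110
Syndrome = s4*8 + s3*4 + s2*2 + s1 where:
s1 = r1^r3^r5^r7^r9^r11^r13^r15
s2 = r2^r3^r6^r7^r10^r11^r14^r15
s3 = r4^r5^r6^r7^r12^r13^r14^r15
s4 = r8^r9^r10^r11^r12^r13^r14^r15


s1=0, s2=1, s3=1, s4=1

Syndrome = 14 (error at position 14)


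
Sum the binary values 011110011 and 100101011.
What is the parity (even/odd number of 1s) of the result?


011110011 = 243
100101011 = 299
Sum = 542 = 1000011110
1s count = 5

odd parity (5 ones in 1000011110)


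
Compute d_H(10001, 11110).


XOR: 01111
Count of 1s: 4

4


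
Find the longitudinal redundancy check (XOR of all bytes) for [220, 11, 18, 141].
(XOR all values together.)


XOR chain: 220 ^ 11 ^ 18 ^ 141 = 72

72


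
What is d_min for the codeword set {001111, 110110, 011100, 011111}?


Comparing all pairs, minimum distance: 1
Can detect 0 errors, correct 0 errors

1


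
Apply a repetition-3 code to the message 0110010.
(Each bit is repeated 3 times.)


Each bit -> 3 copies

000111111000000111000


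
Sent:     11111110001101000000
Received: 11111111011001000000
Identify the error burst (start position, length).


XOR: 00000001010100000000

Burst at position 7, length 5


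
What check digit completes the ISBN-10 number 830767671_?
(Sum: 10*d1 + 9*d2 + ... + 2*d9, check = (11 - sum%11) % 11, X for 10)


Weighted sum: 274
274 mod 11 = 10

Check digit: 1


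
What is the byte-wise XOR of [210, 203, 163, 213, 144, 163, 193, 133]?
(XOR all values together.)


XOR chain: 210 ^ 203 ^ 163 ^ 213 ^ 144 ^ 163 ^ 193 ^ 133 = 24

24


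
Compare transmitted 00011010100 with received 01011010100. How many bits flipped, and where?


XOR: 01000000000

1 error(s) at position(s): 1


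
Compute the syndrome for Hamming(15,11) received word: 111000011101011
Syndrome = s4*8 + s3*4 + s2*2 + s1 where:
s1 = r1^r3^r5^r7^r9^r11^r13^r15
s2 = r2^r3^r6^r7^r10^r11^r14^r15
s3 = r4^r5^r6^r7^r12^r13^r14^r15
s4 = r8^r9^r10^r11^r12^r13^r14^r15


s1=0, s2=1, s3=1, s4=0

Syndrome = 6 (error at position 6)


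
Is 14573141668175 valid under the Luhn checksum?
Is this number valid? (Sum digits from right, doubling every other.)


Luhn sum = 57
57 mod 10 = 7

Invalid (Luhn sum mod 10 = 7)


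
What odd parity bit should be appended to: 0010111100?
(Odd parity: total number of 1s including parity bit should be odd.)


Number of 1s in data: 5
Parity bit: 0

0


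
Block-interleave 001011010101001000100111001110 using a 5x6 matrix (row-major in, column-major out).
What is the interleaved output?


Matrix:
  001011
  010101
  001000
  100111
  001110
Read columns: 000100100010101010111001111010

000100100010101010111001111010


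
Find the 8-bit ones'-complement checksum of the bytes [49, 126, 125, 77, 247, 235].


Sum = 859 mod 256 = 91
Complement = 164

164


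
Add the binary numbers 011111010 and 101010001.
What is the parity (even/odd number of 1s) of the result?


011111010 = 250
101010001 = 337
Sum = 587 = 1001001011
1s count = 5

odd parity (5 ones in 1001001011)


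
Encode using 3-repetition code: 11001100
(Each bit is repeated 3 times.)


Each bit -> 3 copies

111111000000111111000000


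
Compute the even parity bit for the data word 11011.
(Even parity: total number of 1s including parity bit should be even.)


Number of 1s in data: 4
Parity bit: 0

0


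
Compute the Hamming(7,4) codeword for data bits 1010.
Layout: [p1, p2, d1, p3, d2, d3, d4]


Parity bits: p1=1, p2=0, p3=1

1011010


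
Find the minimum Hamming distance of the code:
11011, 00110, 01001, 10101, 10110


Comparing all pairs, minimum distance: 1
Can detect 0 errors, correct 0 errors

1


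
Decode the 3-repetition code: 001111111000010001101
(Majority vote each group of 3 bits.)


Groups: 001, 111, 111, 000, 010, 001, 101
Majority votes: 0110001

0110001


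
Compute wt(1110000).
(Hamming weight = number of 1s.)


Counting 1s in 1110000

3


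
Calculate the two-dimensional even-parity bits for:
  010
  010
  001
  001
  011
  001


Row parities: 111101
Column parities: 010

Row P: 111101, Col P: 010, Corner: 1


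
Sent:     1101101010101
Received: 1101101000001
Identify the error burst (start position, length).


XOR: 0000000010100

Burst at position 8, length 3


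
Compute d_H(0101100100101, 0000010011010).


XOR: 0101110111111
Count of 1s: 10

10


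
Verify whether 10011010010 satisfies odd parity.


Number of 1s: 5

Yes, parity is correct (5 ones)


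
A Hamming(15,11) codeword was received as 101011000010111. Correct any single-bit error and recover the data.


Syndrome = 6: error at position 6

Data: 11000010111 (corrected bit 6)


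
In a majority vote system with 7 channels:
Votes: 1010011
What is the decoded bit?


Ones: 4 out of 7
Threshold: 4

1 (4/7 voted 1)


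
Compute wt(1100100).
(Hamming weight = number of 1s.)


Counting 1s in 1100100

3


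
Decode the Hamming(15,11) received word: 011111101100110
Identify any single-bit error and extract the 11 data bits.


Syndrome = 1: error at position 1

Data: 11111100110 (corrected bit 1)


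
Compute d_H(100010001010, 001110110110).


XOR: 101100111100
Count of 1s: 7

7


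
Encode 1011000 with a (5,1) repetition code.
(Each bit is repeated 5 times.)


Each bit -> 5 copies

11111000001111111111000000000000000


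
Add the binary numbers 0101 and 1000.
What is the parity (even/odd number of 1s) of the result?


0101 = 5
1000 = 8
Sum = 13 = 1101
1s count = 3

odd parity (3 ones in 1101)


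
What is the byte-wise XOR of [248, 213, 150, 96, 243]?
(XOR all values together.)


XOR chain: 248 ^ 213 ^ 150 ^ 96 ^ 243 = 40

40


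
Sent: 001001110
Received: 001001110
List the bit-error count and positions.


XOR: 000000000

0 errors (received matches sent)


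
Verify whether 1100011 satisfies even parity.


Number of 1s: 4

Yes, parity is correct (4 ones)


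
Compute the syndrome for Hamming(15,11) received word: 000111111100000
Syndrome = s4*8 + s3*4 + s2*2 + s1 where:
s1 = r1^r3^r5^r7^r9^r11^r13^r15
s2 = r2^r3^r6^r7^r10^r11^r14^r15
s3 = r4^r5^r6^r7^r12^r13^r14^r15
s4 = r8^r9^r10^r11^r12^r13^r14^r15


s1=1, s2=1, s3=0, s4=1

Syndrome = 11 (error at position 11)


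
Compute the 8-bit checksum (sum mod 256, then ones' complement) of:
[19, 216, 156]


Sum = 391 mod 256 = 135
Complement = 120

120


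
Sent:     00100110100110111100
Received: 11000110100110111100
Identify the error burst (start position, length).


XOR: 11100000000000000000

Burst at position 0, length 3


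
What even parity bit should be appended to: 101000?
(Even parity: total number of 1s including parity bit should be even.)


Number of 1s in data: 2
Parity bit: 0

0


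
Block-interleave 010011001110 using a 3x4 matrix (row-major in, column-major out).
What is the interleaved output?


Matrix:
  0100
  1100
  1110
Read columns: 011111001000

011111001000


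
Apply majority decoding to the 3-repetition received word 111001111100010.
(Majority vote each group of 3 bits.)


Groups: 111, 001, 111, 100, 010
Majority votes: 10100

10100


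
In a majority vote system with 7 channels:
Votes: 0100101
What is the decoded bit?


Ones: 3 out of 7
Threshold: 4

0 (3/7 voted 1)


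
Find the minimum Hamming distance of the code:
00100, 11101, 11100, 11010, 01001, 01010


Comparing all pairs, minimum distance: 1
Can detect 0 errors, correct 0 errors

1


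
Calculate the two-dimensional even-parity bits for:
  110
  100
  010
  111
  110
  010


Row parities: 011101
Column parities: 011

Row P: 011101, Col P: 011, Corner: 0


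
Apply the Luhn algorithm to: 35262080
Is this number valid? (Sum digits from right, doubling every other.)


Luhn sum = 32
32 mod 10 = 2

Invalid (Luhn sum mod 10 = 2)


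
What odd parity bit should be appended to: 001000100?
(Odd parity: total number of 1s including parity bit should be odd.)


Number of 1s in data: 2
Parity bit: 1

1


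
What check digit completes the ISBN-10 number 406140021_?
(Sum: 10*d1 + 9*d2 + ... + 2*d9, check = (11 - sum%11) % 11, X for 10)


Weighted sum: 127
127 mod 11 = 6

Check digit: 5


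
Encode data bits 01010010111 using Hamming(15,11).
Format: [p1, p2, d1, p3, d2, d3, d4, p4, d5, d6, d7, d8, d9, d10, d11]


Parity bits: p1=1, p2=0, p3=1, p4=0

100110100010111


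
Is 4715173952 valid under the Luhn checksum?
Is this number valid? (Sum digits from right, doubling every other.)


Luhn sum = 49
49 mod 10 = 9

Invalid (Luhn sum mod 10 = 9)


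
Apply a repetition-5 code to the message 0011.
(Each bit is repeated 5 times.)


Each bit -> 5 copies

00000000001111111111


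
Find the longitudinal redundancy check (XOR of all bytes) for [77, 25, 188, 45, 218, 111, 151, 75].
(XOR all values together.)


XOR chain: 77 ^ 25 ^ 188 ^ 45 ^ 218 ^ 111 ^ 151 ^ 75 = 172

172


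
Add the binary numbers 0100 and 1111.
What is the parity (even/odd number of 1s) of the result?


0100 = 4
1111 = 15
Sum = 19 = 10011
1s count = 3

odd parity (3 ones in 10011)


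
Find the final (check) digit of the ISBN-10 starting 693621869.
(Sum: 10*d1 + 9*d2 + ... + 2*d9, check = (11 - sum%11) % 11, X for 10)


Weighted sum: 292
292 mod 11 = 6

Check digit: 5


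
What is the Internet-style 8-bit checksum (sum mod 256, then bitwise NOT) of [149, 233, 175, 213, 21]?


Sum = 791 mod 256 = 23
Complement = 232

232


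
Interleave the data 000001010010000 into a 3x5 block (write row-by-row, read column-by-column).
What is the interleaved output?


Matrix:
  00000
  10100
  10000
Read columns: 011000010000000

011000010000000


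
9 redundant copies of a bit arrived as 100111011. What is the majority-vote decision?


Ones: 6 out of 9
Threshold: 5

1 (6/9 voted 1)


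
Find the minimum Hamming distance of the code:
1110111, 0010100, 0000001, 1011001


Comparing all pairs, minimum distance: 3
Can detect 2 errors, correct 1 errors

3


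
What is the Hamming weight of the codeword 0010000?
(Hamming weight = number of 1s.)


Counting 1s in 0010000

1


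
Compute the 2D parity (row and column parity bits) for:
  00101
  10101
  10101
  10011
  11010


Row parities: 01111
Column parities: 01100

Row P: 01111, Col P: 01100, Corner: 0


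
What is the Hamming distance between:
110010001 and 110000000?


XOR: 000010001
Count of 1s: 2

2


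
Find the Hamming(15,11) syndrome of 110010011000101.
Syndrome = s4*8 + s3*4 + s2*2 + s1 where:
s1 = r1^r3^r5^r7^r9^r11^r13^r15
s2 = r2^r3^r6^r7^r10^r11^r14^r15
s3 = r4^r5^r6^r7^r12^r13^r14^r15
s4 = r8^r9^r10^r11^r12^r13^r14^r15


s1=1, s2=0, s3=1, s4=0

Syndrome = 5 (error at position 5)


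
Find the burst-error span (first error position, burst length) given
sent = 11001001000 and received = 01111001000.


XOR: 10110000000

Burst at position 0, length 4


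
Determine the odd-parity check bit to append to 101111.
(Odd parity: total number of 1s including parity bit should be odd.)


Number of 1s in data: 5
Parity bit: 0

0


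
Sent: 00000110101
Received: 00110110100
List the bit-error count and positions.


XOR: 00110000001

3 error(s) at position(s): 2, 3, 10


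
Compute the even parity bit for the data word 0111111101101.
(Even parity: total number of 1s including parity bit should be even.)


Number of 1s in data: 10
Parity bit: 0

0


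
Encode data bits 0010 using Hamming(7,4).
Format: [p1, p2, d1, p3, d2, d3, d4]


Parity bits: p1=0, p2=1, p3=1

0101010


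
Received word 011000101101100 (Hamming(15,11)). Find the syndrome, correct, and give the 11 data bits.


Syndrome = 4: error at position 4

Data: 10011101100 (corrected bit 4)


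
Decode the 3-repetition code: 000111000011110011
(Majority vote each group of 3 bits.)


Groups: 000, 111, 000, 011, 110, 011
Majority votes: 010111

010111


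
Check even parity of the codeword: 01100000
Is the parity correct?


Number of 1s: 2

Yes, parity is correct (2 ones)


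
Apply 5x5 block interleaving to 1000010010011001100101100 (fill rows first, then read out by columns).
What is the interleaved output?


Matrix:
  10000
  10010
  01100
  11001
  01100
Read columns: 1101000111001010100000010

1101000111001010100000010


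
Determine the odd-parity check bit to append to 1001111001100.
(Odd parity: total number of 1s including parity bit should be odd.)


Number of 1s in data: 7
Parity bit: 0

0


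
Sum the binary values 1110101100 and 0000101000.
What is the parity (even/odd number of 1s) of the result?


1110101100 = 940
0000101000 = 40
Sum = 980 = 1111010100
1s count = 6

even parity (6 ones in 1111010100)


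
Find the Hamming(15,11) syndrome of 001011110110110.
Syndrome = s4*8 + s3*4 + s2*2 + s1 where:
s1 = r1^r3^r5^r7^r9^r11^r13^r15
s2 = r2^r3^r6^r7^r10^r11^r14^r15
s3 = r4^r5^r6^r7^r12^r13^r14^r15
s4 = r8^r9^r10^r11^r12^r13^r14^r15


s1=1, s2=0, s3=1, s4=1

Syndrome = 13 (error at position 13)


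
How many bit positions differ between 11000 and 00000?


XOR: 11000
Count of 1s: 2

2


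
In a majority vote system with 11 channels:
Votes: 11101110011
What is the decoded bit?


Ones: 8 out of 11
Threshold: 6

1 (8/11 voted 1)


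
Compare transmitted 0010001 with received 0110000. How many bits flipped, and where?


XOR: 0100001

2 error(s) at position(s): 1, 6


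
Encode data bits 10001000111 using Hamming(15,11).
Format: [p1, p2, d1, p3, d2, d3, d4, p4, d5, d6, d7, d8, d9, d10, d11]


Parity bits: p1=0, p2=1, p3=1, p4=0

011100001000111


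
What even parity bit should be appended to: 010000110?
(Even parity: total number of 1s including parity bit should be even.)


Number of 1s in data: 3
Parity bit: 1

1


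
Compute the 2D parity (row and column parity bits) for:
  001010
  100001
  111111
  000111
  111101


Row parities: 00011
Column parities: 101110

Row P: 00011, Col P: 101110, Corner: 0


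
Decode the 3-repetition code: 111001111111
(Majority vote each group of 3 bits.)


Groups: 111, 001, 111, 111
Majority votes: 1011

1011


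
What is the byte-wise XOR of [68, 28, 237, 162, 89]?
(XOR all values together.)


XOR chain: 68 ^ 28 ^ 237 ^ 162 ^ 89 = 78

78


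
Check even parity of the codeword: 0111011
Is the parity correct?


Number of 1s: 5

No, parity error (5 ones)


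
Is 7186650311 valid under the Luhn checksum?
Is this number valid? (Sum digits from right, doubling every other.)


Luhn sum = 33
33 mod 10 = 3

Invalid (Luhn sum mod 10 = 3)


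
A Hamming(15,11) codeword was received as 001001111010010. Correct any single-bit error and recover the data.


Syndrome = 6: error at position 6

Data: 10011010010 (corrected bit 6)


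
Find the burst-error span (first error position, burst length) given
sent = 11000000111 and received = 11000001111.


XOR: 00000001000

Burst at position 7, length 1


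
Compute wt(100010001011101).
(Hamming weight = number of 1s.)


Counting 1s in 100010001011101

7


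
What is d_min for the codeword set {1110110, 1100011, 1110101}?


Comparing all pairs, minimum distance: 2
Can detect 1 errors, correct 0 errors

2


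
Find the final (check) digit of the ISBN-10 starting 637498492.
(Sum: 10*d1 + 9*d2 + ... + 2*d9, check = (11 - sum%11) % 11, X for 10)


Weighted sum: 312
312 mod 11 = 4

Check digit: 7


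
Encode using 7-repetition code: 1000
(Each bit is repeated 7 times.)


Each bit -> 7 copies

1111111000000000000000000000


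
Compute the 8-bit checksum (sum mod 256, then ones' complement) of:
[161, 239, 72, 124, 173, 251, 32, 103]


Sum = 1155 mod 256 = 131
Complement = 124

124


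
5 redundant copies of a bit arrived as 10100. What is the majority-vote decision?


Ones: 2 out of 5
Threshold: 3

0 (2/5 voted 1)


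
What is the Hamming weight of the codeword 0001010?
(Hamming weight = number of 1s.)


Counting 1s in 0001010

2


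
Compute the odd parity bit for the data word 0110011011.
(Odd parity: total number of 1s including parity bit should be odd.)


Number of 1s in data: 6
Parity bit: 1

1


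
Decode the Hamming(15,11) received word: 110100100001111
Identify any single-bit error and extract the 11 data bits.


Syndrome = 0: no error detected

Data: 00010001111 (no errors)


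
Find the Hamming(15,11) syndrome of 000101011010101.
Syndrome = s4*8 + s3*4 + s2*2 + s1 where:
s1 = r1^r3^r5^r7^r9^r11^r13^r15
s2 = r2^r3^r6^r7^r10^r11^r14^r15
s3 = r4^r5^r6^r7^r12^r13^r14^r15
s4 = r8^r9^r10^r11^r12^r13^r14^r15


s1=0, s2=1, s3=0, s4=1

Syndrome = 10 (error at position 10)


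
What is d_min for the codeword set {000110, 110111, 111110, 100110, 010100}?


Comparing all pairs, minimum distance: 1
Can detect 0 errors, correct 0 errors

1


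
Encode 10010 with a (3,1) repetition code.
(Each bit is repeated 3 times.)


Each bit -> 3 copies

111000000111000


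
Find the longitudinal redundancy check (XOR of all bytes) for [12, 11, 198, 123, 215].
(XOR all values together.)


XOR chain: 12 ^ 11 ^ 198 ^ 123 ^ 215 = 109

109


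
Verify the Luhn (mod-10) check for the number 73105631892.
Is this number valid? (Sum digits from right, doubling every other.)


Luhn sum = 46
46 mod 10 = 6

Invalid (Luhn sum mod 10 = 6)


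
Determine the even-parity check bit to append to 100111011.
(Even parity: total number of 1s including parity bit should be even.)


Number of 1s in data: 6
Parity bit: 0

0


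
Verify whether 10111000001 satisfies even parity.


Number of 1s: 5

No, parity error (5 ones)


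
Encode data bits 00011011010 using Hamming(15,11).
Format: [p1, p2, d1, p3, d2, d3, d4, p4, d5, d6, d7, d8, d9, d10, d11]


Parity bits: p1=1, p2=1, p3=1, p4=0

110100101011010


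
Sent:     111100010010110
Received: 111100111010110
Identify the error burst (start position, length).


XOR: 000000101000000

Burst at position 6, length 3


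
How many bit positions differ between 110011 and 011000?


XOR: 101011
Count of 1s: 4

4


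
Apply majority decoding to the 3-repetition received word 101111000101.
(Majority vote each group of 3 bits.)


Groups: 101, 111, 000, 101
Majority votes: 1101

1101


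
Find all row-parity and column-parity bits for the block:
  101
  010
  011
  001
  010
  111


Row parities: 010111
Column parities: 000

Row P: 010111, Col P: 000, Corner: 0


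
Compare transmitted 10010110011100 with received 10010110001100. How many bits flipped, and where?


XOR: 00000000010000

1 error(s) at position(s): 9


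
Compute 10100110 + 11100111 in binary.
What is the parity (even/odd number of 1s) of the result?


10100110 = 166
11100111 = 231
Sum = 397 = 110001101
1s count = 5

odd parity (5 ones in 110001101)


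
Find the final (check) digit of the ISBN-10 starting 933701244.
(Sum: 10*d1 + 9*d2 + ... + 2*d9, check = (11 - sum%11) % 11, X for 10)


Weighted sum: 223
223 mod 11 = 3

Check digit: 8


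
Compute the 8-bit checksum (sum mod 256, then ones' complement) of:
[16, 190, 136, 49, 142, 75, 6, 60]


Sum = 674 mod 256 = 162
Complement = 93

93


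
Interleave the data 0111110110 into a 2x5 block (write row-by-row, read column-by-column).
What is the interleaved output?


Matrix:
  01111
  10110
Read columns: 0110111110

0110111110


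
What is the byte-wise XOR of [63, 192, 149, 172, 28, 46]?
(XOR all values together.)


XOR chain: 63 ^ 192 ^ 149 ^ 172 ^ 28 ^ 46 = 244

244


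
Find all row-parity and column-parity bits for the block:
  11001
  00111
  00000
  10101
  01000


Row parities: 11011
Column parities: 00011

Row P: 11011, Col P: 00011, Corner: 0


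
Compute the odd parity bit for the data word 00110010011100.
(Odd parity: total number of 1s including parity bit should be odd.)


Number of 1s in data: 6
Parity bit: 1

1


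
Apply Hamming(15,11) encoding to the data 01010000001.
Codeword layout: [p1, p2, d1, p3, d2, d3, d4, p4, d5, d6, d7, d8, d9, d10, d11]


Parity bits: p1=1, p2=0, p3=1, p4=1

100110110000001


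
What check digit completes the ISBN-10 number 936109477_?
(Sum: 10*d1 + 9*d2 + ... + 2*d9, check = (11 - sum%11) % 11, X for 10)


Weighted sum: 268
268 mod 11 = 4

Check digit: 7


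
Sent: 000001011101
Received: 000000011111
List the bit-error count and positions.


XOR: 000001000010

2 error(s) at position(s): 5, 10


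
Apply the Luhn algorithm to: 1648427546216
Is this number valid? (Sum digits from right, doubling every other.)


Luhn sum = 48
48 mod 10 = 8

Invalid (Luhn sum mod 10 = 8)


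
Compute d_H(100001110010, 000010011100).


XOR: 100011101110
Count of 1s: 7

7


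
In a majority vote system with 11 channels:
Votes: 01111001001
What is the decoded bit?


Ones: 6 out of 11
Threshold: 6

1 (6/11 voted 1)


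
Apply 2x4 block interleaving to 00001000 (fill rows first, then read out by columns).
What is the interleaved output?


Matrix:
  0000
  1000
Read columns: 01000000

01000000


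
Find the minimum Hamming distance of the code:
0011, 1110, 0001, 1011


Comparing all pairs, minimum distance: 1
Can detect 0 errors, correct 0 errors

1


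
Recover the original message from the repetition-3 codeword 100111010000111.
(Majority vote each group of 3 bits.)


Groups: 100, 111, 010, 000, 111
Majority votes: 01001

01001


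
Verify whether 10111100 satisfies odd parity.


Number of 1s: 5

Yes, parity is correct (5 ones)


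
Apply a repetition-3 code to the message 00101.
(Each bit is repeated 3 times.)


Each bit -> 3 copies

000000111000111


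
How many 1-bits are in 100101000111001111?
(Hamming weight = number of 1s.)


Counting 1s in 100101000111001111

10


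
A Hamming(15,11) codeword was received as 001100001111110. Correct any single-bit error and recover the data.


Syndrome = 0: no error detected

Data: 10001111110 (no errors)


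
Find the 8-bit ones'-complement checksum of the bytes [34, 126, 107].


Sum = 267 mod 256 = 11
Complement = 244

244


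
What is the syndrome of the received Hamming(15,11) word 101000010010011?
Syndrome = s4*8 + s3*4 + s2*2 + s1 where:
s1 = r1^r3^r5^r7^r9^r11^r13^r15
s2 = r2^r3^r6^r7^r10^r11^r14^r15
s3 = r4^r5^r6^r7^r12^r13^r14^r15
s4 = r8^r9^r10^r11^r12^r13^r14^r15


s1=0, s2=0, s3=0, s4=0

Syndrome = 0 (no error)


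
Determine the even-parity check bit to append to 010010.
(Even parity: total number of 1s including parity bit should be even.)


Number of 1s in data: 2
Parity bit: 0

0


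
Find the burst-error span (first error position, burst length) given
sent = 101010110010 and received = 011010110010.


XOR: 110000000000

Burst at position 0, length 2


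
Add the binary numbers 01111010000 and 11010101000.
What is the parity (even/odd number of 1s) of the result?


01111010000 = 976
11010101000 = 1704
Sum = 2680 = 101001111000
1s count = 6

even parity (6 ones in 101001111000)


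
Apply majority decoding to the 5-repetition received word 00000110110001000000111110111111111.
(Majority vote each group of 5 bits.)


Groups: 00000, 11011, 00010, 00000, 11111, 01111, 11111
Majority votes: 0100111

0100111


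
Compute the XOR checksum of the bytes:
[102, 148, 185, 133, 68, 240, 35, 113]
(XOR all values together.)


XOR chain: 102 ^ 148 ^ 185 ^ 133 ^ 68 ^ 240 ^ 35 ^ 113 = 40

40


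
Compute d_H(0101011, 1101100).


XOR: 1000111
Count of 1s: 4

4


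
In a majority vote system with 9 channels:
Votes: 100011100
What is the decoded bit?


Ones: 4 out of 9
Threshold: 5

0 (4/9 voted 1)


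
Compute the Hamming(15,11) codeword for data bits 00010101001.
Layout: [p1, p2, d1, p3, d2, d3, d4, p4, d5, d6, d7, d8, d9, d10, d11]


Parity bits: p1=0, p2=1, p3=1, p4=1

010100110101001


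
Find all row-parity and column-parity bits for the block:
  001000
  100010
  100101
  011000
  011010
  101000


Row parities: 101010
Column parities: 100101

Row P: 101010, Col P: 100101, Corner: 1


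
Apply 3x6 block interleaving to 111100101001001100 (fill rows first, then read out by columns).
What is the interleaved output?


Matrix:
  111100
  101001
  001100
Read columns: 110100111101000010

110100111101000010


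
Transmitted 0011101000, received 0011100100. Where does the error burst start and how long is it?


XOR: 0000001100

Burst at position 6, length 2


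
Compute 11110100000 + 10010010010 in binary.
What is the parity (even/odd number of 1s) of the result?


11110100000 = 1952
10010010010 = 1170
Sum = 3122 = 110000110010
1s count = 5

odd parity (5 ones in 110000110010)


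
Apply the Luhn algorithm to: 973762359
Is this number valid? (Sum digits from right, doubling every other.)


Luhn sum = 45
45 mod 10 = 5

Invalid (Luhn sum mod 10 = 5)


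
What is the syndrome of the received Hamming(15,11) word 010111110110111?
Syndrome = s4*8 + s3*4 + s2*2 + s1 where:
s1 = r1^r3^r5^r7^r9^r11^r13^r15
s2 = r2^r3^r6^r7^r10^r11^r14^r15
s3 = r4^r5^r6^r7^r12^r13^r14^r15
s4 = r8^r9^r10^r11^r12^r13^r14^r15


s1=1, s2=1, s3=1, s4=0

Syndrome = 7 (error at position 7)


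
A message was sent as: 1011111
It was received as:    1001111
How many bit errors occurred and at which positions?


XOR: 0010000

1 error(s) at position(s): 2


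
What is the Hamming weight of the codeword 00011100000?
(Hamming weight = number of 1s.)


Counting 1s in 00011100000

3


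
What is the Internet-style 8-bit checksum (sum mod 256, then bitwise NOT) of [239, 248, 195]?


Sum = 682 mod 256 = 170
Complement = 85

85


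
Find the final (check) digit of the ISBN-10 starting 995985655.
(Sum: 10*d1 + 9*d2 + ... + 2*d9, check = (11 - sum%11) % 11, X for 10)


Weighted sum: 396
396 mod 11 = 0

Check digit: 0


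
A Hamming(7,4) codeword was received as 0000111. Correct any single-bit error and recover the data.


Syndrome = 4: error at position 4

Data: 0111 (corrected bit 4)


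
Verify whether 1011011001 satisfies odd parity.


Number of 1s: 6

No, parity error (6 ones)


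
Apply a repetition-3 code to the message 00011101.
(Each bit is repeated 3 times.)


Each bit -> 3 copies

000000000111111111000111


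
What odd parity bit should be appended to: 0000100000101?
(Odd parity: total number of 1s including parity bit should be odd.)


Number of 1s in data: 3
Parity bit: 0

0


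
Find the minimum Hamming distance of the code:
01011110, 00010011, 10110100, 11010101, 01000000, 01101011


Comparing all pairs, minimum distance: 3
Can detect 2 errors, correct 1 errors

3


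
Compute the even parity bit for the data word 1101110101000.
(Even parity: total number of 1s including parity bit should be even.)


Number of 1s in data: 7
Parity bit: 1

1


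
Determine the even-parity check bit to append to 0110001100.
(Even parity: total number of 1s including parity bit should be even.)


Number of 1s in data: 4
Parity bit: 0

0


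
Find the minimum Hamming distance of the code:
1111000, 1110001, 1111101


Comparing all pairs, minimum distance: 2
Can detect 1 errors, correct 0 errors

2


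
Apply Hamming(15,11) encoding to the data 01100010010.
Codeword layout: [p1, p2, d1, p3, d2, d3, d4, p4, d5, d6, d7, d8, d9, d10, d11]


Parity bits: p1=0, p2=1, p3=1, p4=0

010111000010010


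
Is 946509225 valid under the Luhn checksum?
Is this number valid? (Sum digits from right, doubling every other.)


Luhn sum = 44
44 mod 10 = 4

Invalid (Luhn sum mod 10 = 4)


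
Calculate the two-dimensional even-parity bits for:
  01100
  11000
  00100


Row parities: 001
Column parities: 10000

Row P: 001, Col P: 10000, Corner: 1


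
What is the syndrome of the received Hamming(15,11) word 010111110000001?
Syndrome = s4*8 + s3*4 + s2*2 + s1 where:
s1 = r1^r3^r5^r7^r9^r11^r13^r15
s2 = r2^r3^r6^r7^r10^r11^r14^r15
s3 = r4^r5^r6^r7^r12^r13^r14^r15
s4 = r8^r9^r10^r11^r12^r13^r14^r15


s1=1, s2=0, s3=1, s4=0

Syndrome = 5 (error at position 5)


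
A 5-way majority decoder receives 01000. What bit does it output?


Ones: 1 out of 5
Threshold: 3

0 (1/5 voted 1)


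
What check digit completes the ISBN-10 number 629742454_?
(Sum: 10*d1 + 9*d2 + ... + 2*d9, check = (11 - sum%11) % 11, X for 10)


Weighted sum: 272
272 mod 11 = 8

Check digit: 3


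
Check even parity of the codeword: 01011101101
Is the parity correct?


Number of 1s: 7

No, parity error (7 ones)


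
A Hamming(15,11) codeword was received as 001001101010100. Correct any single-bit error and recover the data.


Syndrome = 13: error at position 13

Data: 10111010000 (corrected bit 13)


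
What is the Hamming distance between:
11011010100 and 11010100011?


XOR: 00001110111
Count of 1s: 6

6


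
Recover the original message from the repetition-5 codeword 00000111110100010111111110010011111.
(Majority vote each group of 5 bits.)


Groups: 00000, 11111, 01000, 10111, 11111, 00100, 11111
Majority votes: 0101101

0101101


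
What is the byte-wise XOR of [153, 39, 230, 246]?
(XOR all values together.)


XOR chain: 153 ^ 39 ^ 230 ^ 246 = 174

174


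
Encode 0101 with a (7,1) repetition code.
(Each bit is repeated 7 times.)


Each bit -> 7 copies

0000000111111100000001111111


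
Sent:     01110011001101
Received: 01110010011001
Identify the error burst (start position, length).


XOR: 00000001010100

Burst at position 7, length 5


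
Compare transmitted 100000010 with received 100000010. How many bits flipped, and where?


XOR: 000000000

0 errors (received matches sent)


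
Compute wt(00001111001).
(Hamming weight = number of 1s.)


Counting 1s in 00001111001

5


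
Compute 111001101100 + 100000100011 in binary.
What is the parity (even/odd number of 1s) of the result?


111001101100 = 3692
100000100011 = 2083
Sum = 5775 = 1011010001111
1s count = 8

even parity (8 ones in 1011010001111)


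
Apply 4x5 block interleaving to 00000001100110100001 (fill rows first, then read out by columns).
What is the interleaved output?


Matrix:
  00000
  00110
  01101
  00001
Read columns: 00000010011001000011

00000010011001000011


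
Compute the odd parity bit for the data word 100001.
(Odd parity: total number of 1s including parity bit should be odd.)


Number of 1s in data: 2
Parity bit: 1

1


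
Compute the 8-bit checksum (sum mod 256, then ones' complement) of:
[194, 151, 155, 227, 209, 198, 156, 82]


Sum = 1372 mod 256 = 92
Complement = 163

163


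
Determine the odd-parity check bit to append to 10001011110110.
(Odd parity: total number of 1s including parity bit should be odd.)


Number of 1s in data: 8
Parity bit: 1

1


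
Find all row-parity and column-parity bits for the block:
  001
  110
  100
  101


Row parities: 1010
Column parities: 110

Row P: 1010, Col P: 110, Corner: 0


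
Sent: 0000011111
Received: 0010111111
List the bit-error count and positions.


XOR: 0010100000

2 error(s) at position(s): 2, 4


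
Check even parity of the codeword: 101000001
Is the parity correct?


Number of 1s: 3

No, parity error (3 ones)


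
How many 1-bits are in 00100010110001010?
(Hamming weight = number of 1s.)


Counting 1s in 00100010110001010

6


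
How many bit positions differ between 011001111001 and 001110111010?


XOR: 010111000011
Count of 1s: 6

6


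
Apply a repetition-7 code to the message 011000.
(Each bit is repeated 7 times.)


Each bit -> 7 copies

000000011111111111111000000000000000000000


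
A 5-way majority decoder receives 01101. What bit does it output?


Ones: 3 out of 5
Threshold: 3

1 (3/5 voted 1)


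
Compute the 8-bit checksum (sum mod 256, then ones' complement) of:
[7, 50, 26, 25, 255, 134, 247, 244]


Sum = 988 mod 256 = 220
Complement = 35

35


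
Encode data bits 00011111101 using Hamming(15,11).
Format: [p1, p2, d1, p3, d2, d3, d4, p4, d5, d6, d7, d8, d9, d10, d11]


Parity bits: p1=1, p2=0, p3=0, p4=0

100000101111101


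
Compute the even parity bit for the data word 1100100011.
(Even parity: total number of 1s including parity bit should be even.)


Number of 1s in data: 5
Parity bit: 1

1


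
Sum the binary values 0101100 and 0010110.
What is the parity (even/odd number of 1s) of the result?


0101100 = 44
0010110 = 22
Sum = 66 = 1000010
1s count = 2

even parity (2 ones in 1000010)


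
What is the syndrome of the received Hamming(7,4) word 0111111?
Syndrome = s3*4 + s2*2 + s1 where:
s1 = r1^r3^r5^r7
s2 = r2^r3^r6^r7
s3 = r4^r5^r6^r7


s1=1, s2=0, s3=0

Syndrome = 1 (error at position 1)


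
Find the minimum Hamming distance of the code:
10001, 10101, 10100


Comparing all pairs, minimum distance: 1
Can detect 0 errors, correct 0 errors

1


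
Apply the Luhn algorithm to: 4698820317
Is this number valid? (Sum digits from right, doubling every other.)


Luhn sum = 52
52 mod 10 = 2

Invalid (Luhn sum mod 10 = 2)


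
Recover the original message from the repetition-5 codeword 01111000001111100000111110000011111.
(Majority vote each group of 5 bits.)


Groups: 01111, 00000, 11111, 00000, 11111, 00000, 11111
Majority votes: 1010101

1010101


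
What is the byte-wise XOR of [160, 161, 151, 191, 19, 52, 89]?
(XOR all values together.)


XOR chain: 160 ^ 161 ^ 151 ^ 191 ^ 19 ^ 52 ^ 89 = 87

87


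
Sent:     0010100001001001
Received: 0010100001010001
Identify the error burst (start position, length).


XOR: 0000000000011000

Burst at position 11, length 2


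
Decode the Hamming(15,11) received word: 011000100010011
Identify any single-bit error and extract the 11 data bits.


Syndrome = 12: error at position 12

Data: 10010011011 (corrected bit 12)


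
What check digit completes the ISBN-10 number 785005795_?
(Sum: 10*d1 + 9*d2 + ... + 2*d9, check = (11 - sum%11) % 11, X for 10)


Weighted sum: 272
272 mod 11 = 8

Check digit: 3


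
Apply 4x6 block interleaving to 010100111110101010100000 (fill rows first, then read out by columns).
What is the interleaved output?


Matrix:
  010100
  111110
  101010
  100000
Read columns: 011111000110110001100000

011111000110110001100000


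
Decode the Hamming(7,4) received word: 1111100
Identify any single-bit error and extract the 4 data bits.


Syndrome = 1: error at position 1

Data: 1100 (corrected bit 1)
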